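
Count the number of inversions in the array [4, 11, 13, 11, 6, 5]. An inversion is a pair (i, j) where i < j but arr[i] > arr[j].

Finding inversions in [4, 11, 13, 11, 6, 5]:

(1, 4): arr[1]=11 > arr[4]=6
(1, 5): arr[1]=11 > arr[5]=5
(2, 3): arr[2]=13 > arr[3]=11
(2, 4): arr[2]=13 > arr[4]=6
(2, 5): arr[2]=13 > arr[5]=5
(3, 4): arr[3]=11 > arr[4]=6
(3, 5): arr[3]=11 > arr[5]=5
(4, 5): arr[4]=6 > arr[5]=5

Total inversions: 8

The array has 8 inversion(s): (1,4), (1,5), (2,3), (2,4), (2,5), (3,4), (3,5), (4,5). Each pair (i,j) satisfies i < j and arr[i] > arr[j].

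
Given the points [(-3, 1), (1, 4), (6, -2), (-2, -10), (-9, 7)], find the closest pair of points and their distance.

Computing all pairwise distances among 5 points:

d((-3, 1), (1, 4)) = 5.0 <-- minimum
d((-3, 1), (6, -2)) = 9.4868
d((-3, 1), (-2, -10)) = 11.0454
d((-3, 1), (-9, 7)) = 8.4853
d((1, 4), (6, -2)) = 7.8102
d((1, 4), (-2, -10)) = 14.3178
d((1, 4), (-9, 7)) = 10.4403
d((6, -2), (-2, -10)) = 11.3137
d((6, -2), (-9, 7)) = 17.4929
d((-2, -10), (-9, 7)) = 18.3848

Closest pair: (-3, 1) and (1, 4) with distance 5.0

The closest pair is (-3, 1) and (1, 4) with Euclidean distance 5.0. For 5 points, brute-force pairwise comparison is shown above. For large n, the divide-and-conquer algorithm (sort by x, recurse on halves, check the dividing strip) achieves O(n log n).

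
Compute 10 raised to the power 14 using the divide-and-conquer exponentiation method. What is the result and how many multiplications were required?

Computing 10^14 by squaring (build up from 10^1; each line after the first costs one multiplication):

10^1 = 10
10^2 = (10^1)^2 = 10^2 = 100
10^3 = 10 * 10^2 = 10 * 100 = 1000
10^6 = (10^3)^2 = 1000^2 = 1000000
10^7 = 10 * 10^6 = 10 * 1000000 = 10000000
10^14 = (10^7)^2 = 10000000^2 = 100000000000000

Result: 100000000000000
Multiplications needed: 5 (5 lines after 10^1)

10^14 = 100000000000000. Using exponentiation by squaring, this requires 5 multiplications. The key idea: if the exponent is even, square the half-power; if odd, multiply by the base once.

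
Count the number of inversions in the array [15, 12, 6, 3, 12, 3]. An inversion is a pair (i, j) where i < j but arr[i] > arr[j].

Finding inversions in [15, 12, 6, 3, 12, 3]:

(0, 1): arr[0]=15 > arr[1]=12
(0, 2): arr[0]=15 > arr[2]=6
(0, 3): arr[0]=15 > arr[3]=3
(0, 4): arr[0]=15 > arr[4]=12
(0, 5): arr[0]=15 > arr[5]=3
(1, 2): arr[1]=12 > arr[2]=6
(1, 3): arr[1]=12 > arr[3]=3
(1, 5): arr[1]=12 > arr[5]=3
(2, 3): arr[2]=6 > arr[3]=3
(2, 5): arr[2]=6 > arr[5]=3
(4, 5): arr[4]=12 > arr[5]=3

Total inversions: 11

The array has 11 inversion(s): (0,1), (0,2), (0,3), (0,4), (0,5), (1,2), (1,3), (1,5), (2,3), (2,5), (4,5). Each pair (i,j) satisfies i < j and arr[i] > arr[j].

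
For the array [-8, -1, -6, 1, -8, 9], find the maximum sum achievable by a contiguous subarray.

Using Kadane's algorithm on [-8, -1, -6, 1, -8, 9]:

Scanning through the array:
Position 1 (value -1): max_ending_here = -1, max_so_far = -1
Position 2 (value -6): max_ending_here = -6, max_so_far = -1
Position 3 (value 1): max_ending_here = 1, max_so_far = 1
Position 4 (value -8): max_ending_here = -7, max_so_far = 1
Position 5 (value 9): max_ending_here = 9, max_so_far = 9

Maximum subarray: [9]
Maximum sum: 9

The maximum subarray is [9] with sum 9. This subarray runs from index 5 to index 5.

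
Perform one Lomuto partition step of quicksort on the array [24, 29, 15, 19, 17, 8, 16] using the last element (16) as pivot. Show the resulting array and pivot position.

Lomuto partition with pivot = 16:

Initial array: [24, 29, 15, 19, 17, 8, 16]

arr[0]=24 > 16: no swap
arr[1]=29 > 16: no swap
arr[2]=15 <= 16: swap with position 0, array becomes [15, 29, 24, 19, 17, 8, 16]
arr[3]=19 > 16: no swap
arr[4]=17 > 16: no swap
arr[5]=8 <= 16: swap with position 1, array becomes [15, 8, 24, 19, 17, 29, 16]

Place pivot at position 2: [15, 8, 16, 19, 17, 29, 24]
Pivot position: 2

After partitioning with pivot 16, the array becomes [15, 8, 16, 19, 17, 29, 24]. The pivot is placed at index 2. All elements to the left of the pivot are <= 16, and all elements to the right are > 16.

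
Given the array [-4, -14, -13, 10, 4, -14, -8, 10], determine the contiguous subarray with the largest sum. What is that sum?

Using Kadane's algorithm on [-4, -14, -13, 10, 4, -14, -8, 10]:

Scanning through the array:
Position 1 (value -14): max_ending_here = -14, max_so_far = -4
Position 2 (value -13): max_ending_here = -13, max_so_far = -4
Position 3 (value 10): max_ending_here = 10, max_so_far = 10
Position 4 (value 4): max_ending_here = 14, max_so_far = 14
Position 5 (value -14): max_ending_here = 0, max_so_far = 14
Position 6 (value -8): max_ending_here = -8, max_so_far = 14
Position 7 (value 10): max_ending_here = 10, max_so_far = 14

Maximum subarray: [10, 4]
Maximum sum: 14

The maximum subarray is [10, 4] with sum 14. This subarray runs from index 3 to index 4.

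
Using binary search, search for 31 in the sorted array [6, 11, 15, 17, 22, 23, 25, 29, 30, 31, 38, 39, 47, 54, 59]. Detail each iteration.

Binary search for 31 in [6, 11, 15, 17, 22, 23, 25, 29, 30, 31, 38, 39, 47, 54, 59]:

lo=0, hi=14, mid=7, arr[mid]=29 -> 29 < 31, search right half
lo=8, hi=14, mid=11, arr[mid]=39 -> 39 > 31, search left half
lo=8, hi=10, mid=9, arr[mid]=31 -> Found target at index 9!

Binary search finds 31 at index 9 after 3 comparisons. The search repeatedly halves the search space by comparing with the middle element.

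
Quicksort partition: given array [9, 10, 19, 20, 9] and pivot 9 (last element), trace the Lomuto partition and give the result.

Lomuto partition with pivot = 9:

Initial array: [9, 10, 19, 20, 9]

arr[0]=9 <= 9: swap with position 0, array becomes [9, 10, 19, 20, 9]
arr[1]=10 > 9: no swap
arr[2]=19 > 9: no swap
arr[3]=20 > 9: no swap

Place pivot at position 1: [9, 9, 19, 20, 10]
Pivot position: 1

After partitioning with pivot 9, the array becomes [9, 9, 19, 20, 10]. The pivot is placed at index 1. All elements to the left of the pivot are <= 9, and all elements to the right are > 9.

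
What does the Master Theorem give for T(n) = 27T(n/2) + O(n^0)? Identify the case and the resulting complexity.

Master Theorem for T(n) = 27T(n/2) + O(n^0):

a = 27, b = 2, c = 0
log_b(a) = log_2(27) = 4.7549

Case 1: c = 0 < log_2(27) = 4.7549
T(n) = O(n^(log_2 27))

For T(n) = 27T(n/2) + O(n^0): log_2(27) = 4.7549. This is Case 1 of the Master Theorem (c < log_b(a), work dominated by leaves), giving O(n^(log_2 27)).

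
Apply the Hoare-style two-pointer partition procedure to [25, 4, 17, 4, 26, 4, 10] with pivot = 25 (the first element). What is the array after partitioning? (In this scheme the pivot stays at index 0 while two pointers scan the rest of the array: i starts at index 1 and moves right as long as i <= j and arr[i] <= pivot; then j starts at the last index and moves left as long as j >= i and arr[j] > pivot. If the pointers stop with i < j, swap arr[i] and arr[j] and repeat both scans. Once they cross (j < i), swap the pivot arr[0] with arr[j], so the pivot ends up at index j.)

Hoare-style two-pointer partition with pivot = 25:

Initial array: [25, 4, 17, 4, 26, 4, 10]

Pointers start at i = 1, j = 6.
i stops at index 4 (arr[4]=26 > 25), j stops at index 6 (arr[6]=10 <= 25): swap arr[4] and arr[6], array becomes [25, 4, 17, 4, 10, 4, 26]
i ends at 6, j ends at 5: the pointers have crossed (j < i), so scanning stops.

Swap pivot arr[0] with arr[5] to place pivot at position 5: [4, 4, 17, 4, 10, 25, 26]
Pivot position: 5

After partitioning with pivot 25, the array becomes [4, 4, 17, 4, 10, 25, 26]. The pivot is placed at index 5. All elements to the left of the pivot are <= 25, and all elements to the right are > 25.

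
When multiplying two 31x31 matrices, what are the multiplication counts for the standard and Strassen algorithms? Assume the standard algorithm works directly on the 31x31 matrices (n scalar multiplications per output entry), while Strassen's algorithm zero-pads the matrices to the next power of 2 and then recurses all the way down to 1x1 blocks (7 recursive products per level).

Matrix multiplication for 31x31 matrices:

Strassen's algorithm requires power-of-2 dimensions. Pad 31x31 to 32x32 (next power of 2).

Standard algorithm: 31^3 = 29791 multiplications
Strassen's algorithm: 7^(log2(32)) = 7^5 = 16807 multiplications
Savings: 29791 - 16807 = 12984 multiplications

Standard: 29791 multiplications (31^3). Strassen: 16807 multiplications (7^5, after padding to 32x32). Strassen reduces 8 recursive multiplications to 7 at each level.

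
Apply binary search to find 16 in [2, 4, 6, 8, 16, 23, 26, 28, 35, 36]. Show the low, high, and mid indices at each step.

Binary search for 16 in [2, 4, 6, 8, 16, 23, 26, 28, 35, 36]:

lo=0, hi=9, mid=4, arr[mid]=16 -> Found target at index 4!

Binary search finds 16 at index 4 after 1 comparisons. The search repeatedly halves the search space by comparing with the middle element.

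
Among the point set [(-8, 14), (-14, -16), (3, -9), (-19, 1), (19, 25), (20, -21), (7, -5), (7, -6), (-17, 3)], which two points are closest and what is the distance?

Computing all pairwise distances among 9 points:

d((-8, 14), (-14, -16)) = 30.5941
d((-8, 14), (3, -9)) = 25.4951
d((-8, 14), (-19, 1)) = 17.0294
d((-8, 14), (19, 25)) = 29.1548
d((-8, 14), (20, -21)) = 44.8219
d((-8, 14), (7, -5)) = 24.2074
d((-8, 14), (7, -6)) = 25.0
d((-8, 14), (-17, 3)) = 14.2127
d((-14, -16), (3, -9)) = 18.3848
d((-14, -16), (-19, 1)) = 17.72
d((-14, -16), (19, 25)) = 52.6308
d((-14, -16), (20, -21)) = 34.3657
d((-14, -16), (7, -5)) = 23.7065
d((-14, -16), (7, -6)) = 23.2594
d((-14, -16), (-17, 3)) = 19.2354
d((3, -9), (-19, 1)) = 24.1661
d((3, -9), (19, 25)) = 37.5766
d((3, -9), (20, -21)) = 20.8087
d((3, -9), (7, -5)) = 5.6569
d((3, -9), (7, -6)) = 5.0
d((3, -9), (-17, 3)) = 23.3238
d((-19, 1), (19, 25)) = 44.9444
d((-19, 1), (20, -21)) = 44.7772
d((-19, 1), (7, -5)) = 26.6833
d((-19, 1), (7, -6)) = 26.9258
d((-19, 1), (-17, 3)) = 2.8284
d((19, 25), (20, -21)) = 46.0109
d((19, 25), (7, -5)) = 32.311
d((19, 25), (7, -6)) = 33.2415
d((19, 25), (-17, 3)) = 42.19
d((20, -21), (7, -5)) = 20.6155
d((20, -21), (7, -6)) = 19.8494
d((20, -21), (-17, 3)) = 44.1022
d((7, -5), (7, -6)) = 1.0 <-- minimum
d((7, -5), (-17, 3)) = 25.2982
d((7, -6), (-17, 3)) = 25.632

Closest pair: (7, -5) and (7, -6) with distance 1.0

The closest pair is (7, -5) and (7, -6) with Euclidean distance 1.0. For 9 points, brute-force pairwise comparison is shown above. For large n, the divide-and-conquer algorithm (sort by x, recurse on halves, check the dividing strip) achieves O(n log n).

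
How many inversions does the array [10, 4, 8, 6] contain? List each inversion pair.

Finding inversions in [10, 4, 8, 6]:

(0, 1): arr[0]=10 > arr[1]=4
(0, 2): arr[0]=10 > arr[2]=8
(0, 3): arr[0]=10 > arr[3]=6
(2, 3): arr[2]=8 > arr[3]=6

Total inversions: 4

The array has 4 inversion(s): (0,1), (0,2), (0,3), (2,3). Each pair (i,j) satisfies i < j and arr[i] > arr[j].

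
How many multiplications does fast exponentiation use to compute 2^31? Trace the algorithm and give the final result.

Computing 2^31 by squaring (build up from 2^1; each line after the first costs one multiplication):

2^1 = 2
2^2 = (2^1)^2 = 2^2 = 4
2^3 = 2 * 2^2 = 2 * 4 = 8
2^6 = (2^3)^2 = 8^2 = 64
2^7 = 2 * 2^6 = 2 * 64 = 128
2^14 = (2^7)^2 = 128^2 = 16384
2^15 = 2 * 2^14 = 2 * 16384 = 32768
2^30 = (2^15)^2 = 32768^2 = 1073741824
2^31 = 2 * 2^30 = 2 * 1073741824 = 2147483648

Result: 2147483648
Multiplications needed: 8 (8 lines after 2^1)

2^31 = 2147483648. Using exponentiation by squaring, this requires 8 multiplications. The key idea: if the exponent is even, square the half-power; if odd, multiply by the base once.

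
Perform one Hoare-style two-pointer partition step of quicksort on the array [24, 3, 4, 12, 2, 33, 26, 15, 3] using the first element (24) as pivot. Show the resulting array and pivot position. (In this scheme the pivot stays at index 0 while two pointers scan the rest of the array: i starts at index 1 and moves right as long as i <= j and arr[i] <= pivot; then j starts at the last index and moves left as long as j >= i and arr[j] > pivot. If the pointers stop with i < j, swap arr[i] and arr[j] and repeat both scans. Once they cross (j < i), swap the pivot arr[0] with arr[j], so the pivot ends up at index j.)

Hoare-style two-pointer partition with pivot = 24:

Initial array: [24, 3, 4, 12, 2, 33, 26, 15, 3]

Pointers start at i = 1, j = 8.
i stops at index 5 (arr[5]=33 > 24), j stops at index 8 (arr[8]=3 <= 24): swap arr[5] and arr[8], array becomes [24, 3, 4, 12, 2, 3, 26, 15, 33]
i stops at index 6 (arr[6]=26 > 24), j stops at index 7 (arr[7]=15 <= 24): swap arr[6] and arr[7], array becomes [24, 3, 4, 12, 2, 3, 15, 26, 33]
i ends at 7, j ends at 6: the pointers have crossed (j < i), so scanning stops.

Swap pivot arr[0] with arr[6] to place pivot at position 6: [15, 3, 4, 12, 2, 3, 24, 26, 33]
Pivot position: 6

After partitioning with pivot 24, the array becomes [15, 3, 4, 12, 2, 3, 24, 26, 33]. The pivot is placed at index 6. All elements to the left of the pivot are <= 24, and all elements to the right are > 24.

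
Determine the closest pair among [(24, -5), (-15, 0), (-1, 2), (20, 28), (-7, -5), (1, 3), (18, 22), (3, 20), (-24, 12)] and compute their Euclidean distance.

Computing all pairwise distances among 9 points:

d((24, -5), (-15, 0)) = 39.3192
d((24, -5), (-1, 2)) = 25.9615
d((24, -5), (20, 28)) = 33.2415
d((24, -5), (-7, -5)) = 31.0
d((24, -5), (1, 3)) = 24.3516
d((24, -5), (18, 22)) = 27.6586
d((24, -5), (3, 20)) = 32.6497
d((24, -5), (-24, 12)) = 50.9215
d((-15, 0), (-1, 2)) = 14.1421
d((-15, 0), (20, 28)) = 44.8219
d((-15, 0), (-7, -5)) = 9.434
d((-15, 0), (1, 3)) = 16.2788
d((-15, 0), (18, 22)) = 39.6611
d((-15, 0), (3, 20)) = 26.9072
d((-15, 0), (-24, 12)) = 15.0
d((-1, 2), (20, 28)) = 33.4215
d((-1, 2), (-7, -5)) = 9.2195
d((-1, 2), (1, 3)) = 2.2361 <-- minimum
d((-1, 2), (18, 22)) = 27.5862
d((-1, 2), (3, 20)) = 18.4391
d((-1, 2), (-24, 12)) = 25.0799
d((20, 28), (-7, -5)) = 42.638
d((20, 28), (1, 3)) = 31.4006
d((20, 28), (18, 22)) = 6.3246
d((20, 28), (3, 20)) = 18.7883
d((20, 28), (-24, 12)) = 46.8188
d((-7, -5), (1, 3)) = 11.3137
d((-7, -5), (18, 22)) = 36.7967
d((-7, -5), (3, 20)) = 26.9258
d((-7, -5), (-24, 12)) = 24.0416
d((1, 3), (18, 22)) = 25.4951
d((1, 3), (3, 20)) = 17.1172
d((1, 3), (-24, 12)) = 26.5707
d((18, 22), (3, 20)) = 15.1327
d((18, 22), (-24, 12)) = 43.1741
d((3, 20), (-24, 12)) = 28.1603

Closest pair: (-1, 2) and (1, 3) with distance 2.2361

The closest pair is (-1, 2) and (1, 3) with Euclidean distance 2.2361. For 9 points, brute-force pairwise comparison is shown above. For large n, the divide-and-conquer algorithm (sort by x, recurse on halves, check the dividing strip) achieves O(n log n).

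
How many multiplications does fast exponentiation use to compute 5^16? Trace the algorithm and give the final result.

Computing 5^16 by squaring (build up from 5^1; each line after the first costs one multiplication):

5^1 = 5
5^2 = (5^1)^2 = 5^2 = 25
5^4 = (5^2)^2 = 25^2 = 625
5^8 = (5^4)^2 = 625^2 = 390625
5^16 = (5^8)^2 = 390625^2 = 152587890625

Result: 152587890625
Multiplications needed: 4 (4 lines after 5^1)

5^16 = 152587890625. Using exponentiation by squaring, this requires 4 multiplications. The key idea: if the exponent is even, square the half-power; if odd, multiply by the base once.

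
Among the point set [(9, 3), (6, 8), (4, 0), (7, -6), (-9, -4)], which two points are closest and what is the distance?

Computing all pairwise distances among 5 points:

d((9, 3), (6, 8)) = 5.831 <-- minimum
d((9, 3), (4, 0)) = 5.831 <-- minimum
d((9, 3), (7, -6)) = 9.2195
d((9, 3), (-9, -4)) = 19.3132
d((6, 8), (4, 0)) = 8.2462
d((6, 8), (7, -6)) = 14.0357
d((6, 8), (-9, -4)) = 19.2094
d((4, 0), (7, -6)) = 6.7082
d((4, 0), (-9, -4)) = 13.6015
d((7, -6), (-9, -4)) = 16.1245

Minimum distance: 5.831 (tie among 2 pairs: (9, 3) and (6, 8); (9, 3) and (4, 0))

The minimum Euclidean distance is 5.831. There is a tie: 2 pairs achieve this minimum — (9, 3) and (6, 8); (9, 3) and (4, 0). Any of these is a valid closest pair. For 5 points, brute-force pairwise comparison is shown above. For large n, the divide-and-conquer algorithm (sort by x, recurse on halves, check the dividing strip) achieves O(n log n).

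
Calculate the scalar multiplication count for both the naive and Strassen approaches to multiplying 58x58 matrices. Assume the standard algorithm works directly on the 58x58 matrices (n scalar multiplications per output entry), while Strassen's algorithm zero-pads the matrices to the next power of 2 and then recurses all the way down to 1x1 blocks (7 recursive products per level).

Matrix multiplication for 58x58 matrices:

Strassen's algorithm requires power-of-2 dimensions. Pad 58x58 to 64x64 (next power of 2).

Standard algorithm: 58^3 = 195112 multiplications
Strassen's algorithm: 7^(log2(64)) = 7^6 = 117649 multiplications
Savings: 195112 - 117649 = 77463 multiplications

Standard: 195112 multiplications (58^3). Strassen: 117649 multiplications (7^6, after padding to 64x64). Strassen reduces 8 recursive multiplications to 7 at each level.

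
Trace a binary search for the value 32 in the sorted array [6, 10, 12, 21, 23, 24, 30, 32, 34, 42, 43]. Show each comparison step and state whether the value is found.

Binary search for 32 in [6, 10, 12, 21, 23, 24, 30, 32, 34, 42, 43]:

lo=0, hi=10, mid=5, arr[mid]=24 -> 24 < 32, search right half
lo=6, hi=10, mid=8, arr[mid]=34 -> 34 > 32, search left half
lo=6, hi=7, mid=6, arr[mid]=30 -> 30 < 32, search right half
lo=7, hi=7, mid=7, arr[mid]=32 -> Found target at index 7!

Binary search finds 32 at index 7 after 4 comparisons. The search repeatedly halves the search space by comparing with the middle element.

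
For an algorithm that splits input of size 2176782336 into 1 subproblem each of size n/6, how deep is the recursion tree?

For divide and conquer with division factor 6:

Problem sizes at each level:
Level 0: 2176782336
Level 1: 362797056
Level 2: 60466176
Level 3: 10077696
Level 4: 1679616
Level 5: 279936
Level 6: 46656
Level 7: 7776
Level 8: 1296
Level 9: 216
Level 10: 36
Level 11: 6
Level 12: 1

The root is level 0 and the size-1 base case is level 12 (the tree spans levels 0 through 12, i.e. 13 levels counting the root), so the depth is the number of divisions: log_6(2176782336) = 12

The recursion tree depth is log_6(2176782336) = 12. At each level, the problem size is divided by 6, so it takes 12 divisions to reduce to a base case of size 1. The algorithm makes 1 recursive call at each level.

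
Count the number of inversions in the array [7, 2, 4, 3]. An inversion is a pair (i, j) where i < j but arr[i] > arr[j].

Finding inversions in [7, 2, 4, 3]:

(0, 1): arr[0]=7 > arr[1]=2
(0, 2): arr[0]=7 > arr[2]=4
(0, 3): arr[0]=7 > arr[3]=3
(2, 3): arr[2]=4 > arr[3]=3

Total inversions: 4

The array has 4 inversion(s): (0,1), (0,2), (0,3), (2,3). Each pair (i,j) satisfies i < j and arr[i] > arr[j].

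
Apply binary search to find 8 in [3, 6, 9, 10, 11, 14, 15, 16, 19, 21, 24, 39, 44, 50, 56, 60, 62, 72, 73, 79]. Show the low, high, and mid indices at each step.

Binary search for 8 in [3, 6, 9, 10, 11, 14, 15, 16, 19, 21, 24, 39, 44, 50, 56, 60, 62, 72, 73, 79]:

lo=0, hi=19, mid=9, arr[mid]=21 -> 21 > 8, search left half
lo=0, hi=8, mid=4, arr[mid]=11 -> 11 > 8, search left half
lo=0, hi=3, mid=1, arr[mid]=6 -> 6 < 8, search right half
lo=2, hi=3, mid=2, arr[mid]=9 -> 9 > 8, search left half
lo=2 > hi=1, target 8 not found

Binary search determines that 8 is not in the array after 4 comparisons. The search space was exhausted without finding the target.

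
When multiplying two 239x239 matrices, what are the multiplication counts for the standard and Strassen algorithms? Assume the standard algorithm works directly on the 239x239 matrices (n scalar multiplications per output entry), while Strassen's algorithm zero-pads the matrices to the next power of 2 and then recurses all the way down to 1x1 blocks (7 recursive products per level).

Matrix multiplication for 239x239 matrices:

Strassen's algorithm requires power-of-2 dimensions. Pad 239x239 to 256x256 (next power of 2).

Standard algorithm: 239^3 = 13651919 multiplications
Strassen's algorithm: 7^(log2(256)) = 7^8 = 5764801 multiplications
Savings: 13651919 - 5764801 = 7887118 multiplications

Standard: 13651919 multiplications (239^3). Strassen: 5764801 multiplications (7^8, after padding to 256x256). Strassen reduces 8 recursive multiplications to 7 at each level.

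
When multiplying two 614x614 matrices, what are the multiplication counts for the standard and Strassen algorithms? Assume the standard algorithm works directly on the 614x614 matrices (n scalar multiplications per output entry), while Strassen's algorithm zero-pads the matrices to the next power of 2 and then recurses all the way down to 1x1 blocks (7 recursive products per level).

Matrix multiplication for 614x614 matrices:

Strassen's algorithm requires power-of-2 dimensions. Pad 614x614 to 1024x1024 (next power of 2).

Standard algorithm: 614^3 = 231475544 multiplications
Strassen's algorithm: 7^(log2(1024)) = 7^10 = 282475249 multiplications
Difference: 231475544 - 282475249 = -50999705 (Strassen uses MORE here due to padding overhead — for small or just-over-power-of-2 n, padding can outweigh the per-level savings)

Standard: 231475544 multiplications (614^3). Strassen: 282475249 multiplications (7^10, after padding to 1024x1024). Strassen reduces 8 recursive multiplications to 7 at each level.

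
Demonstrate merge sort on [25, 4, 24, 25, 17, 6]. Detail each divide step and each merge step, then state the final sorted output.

Merge sort trace:

Split: [25, 4, 24, 25, 17, 6] -> [25, 4, 24] and [25, 17, 6]
  Split: [25, 4, 24] -> [25] and [4, 24]
    Split: [4, 24] -> [4] and [24]
    Merge: [4] + [24] -> [4, 24]
  Merge: [25] + [4, 24] -> [4, 24, 25]
  Split: [25, 17, 6] -> [25] and [17, 6]
    Split: [17, 6] -> [17] and [6]
    Merge: [17] + [6] -> [6, 17]
  Merge: [25] + [6, 17] -> [6, 17, 25]
Merge: [4, 24, 25] + [6, 17, 25] -> [4, 6, 17, 24, 25, 25]

Final sorted array: [4, 6, 17, 24, 25, 25]

The merge sort proceeds by recursively splitting the array and merging sorted halves.
After all merges, the sorted array is [4, 6, 17, 24, 25, 25].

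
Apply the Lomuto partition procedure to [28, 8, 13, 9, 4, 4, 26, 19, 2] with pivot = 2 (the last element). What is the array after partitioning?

Lomuto partition with pivot = 2:

Initial array: [28, 8, 13, 9, 4, 4, 26, 19, 2]

arr[0]=28 > 2: no swap
arr[1]=8 > 2: no swap
arr[2]=13 > 2: no swap
arr[3]=9 > 2: no swap
arr[4]=4 > 2: no swap
arr[5]=4 > 2: no swap
arr[6]=26 > 2: no swap
arr[7]=19 > 2: no swap

Place pivot at position 0: [2, 8, 13, 9, 4, 4, 26, 19, 28]
Pivot position: 0

After partitioning with pivot 2, the array becomes [2, 8, 13, 9, 4, 4, 26, 19, 28]. The pivot is placed at index 0. All elements to the left of the pivot are <= 2, and all elements to the right are > 2.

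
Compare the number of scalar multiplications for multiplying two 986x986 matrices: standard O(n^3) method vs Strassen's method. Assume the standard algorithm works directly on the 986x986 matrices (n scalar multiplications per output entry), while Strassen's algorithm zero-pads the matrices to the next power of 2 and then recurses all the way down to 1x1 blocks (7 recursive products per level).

Matrix multiplication for 986x986 matrices:

Strassen's algorithm requires power-of-2 dimensions. Pad 986x986 to 1024x1024 (next power of 2).

Standard algorithm: 986^3 = 958585256 multiplications
Strassen's algorithm: 7^(log2(1024)) = 7^10 = 282475249 multiplications
Savings: 958585256 - 282475249 = 676110007 multiplications

Standard: 958585256 multiplications (986^3). Strassen: 282475249 multiplications (7^10, after padding to 1024x1024). Strassen reduces 8 recursive multiplications to 7 at each level.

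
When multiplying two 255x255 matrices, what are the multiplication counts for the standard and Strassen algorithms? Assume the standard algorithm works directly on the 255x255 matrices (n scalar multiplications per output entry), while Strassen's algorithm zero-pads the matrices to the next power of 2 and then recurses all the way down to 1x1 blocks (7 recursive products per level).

Matrix multiplication for 255x255 matrices:

Strassen's algorithm requires power-of-2 dimensions. Pad 255x255 to 256x256 (next power of 2).

Standard algorithm: 255^3 = 16581375 multiplications
Strassen's algorithm: 7^(log2(256)) = 7^8 = 5764801 multiplications
Savings: 16581375 - 5764801 = 10816574 multiplications

Standard: 16581375 multiplications (255^3). Strassen: 5764801 multiplications (7^8, after padding to 256x256). Strassen reduces 8 recursive multiplications to 7 at each level.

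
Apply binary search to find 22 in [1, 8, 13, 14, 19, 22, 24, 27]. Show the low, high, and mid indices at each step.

Binary search for 22 in [1, 8, 13, 14, 19, 22, 24, 27]:

lo=0, hi=7, mid=3, arr[mid]=14 -> 14 < 22, search right half
lo=4, hi=7, mid=5, arr[mid]=22 -> Found target at index 5!

Binary search finds 22 at index 5 after 2 comparisons. The search repeatedly halves the search space by comparing with the middle element.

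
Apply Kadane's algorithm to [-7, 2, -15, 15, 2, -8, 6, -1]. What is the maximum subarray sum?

Using Kadane's algorithm on [-7, 2, -15, 15, 2, -8, 6, -1]:

Scanning through the array:
Position 1 (value 2): max_ending_here = 2, max_so_far = 2
Position 2 (value -15): max_ending_here = -13, max_so_far = 2
Position 3 (value 15): max_ending_here = 15, max_so_far = 15
Position 4 (value 2): max_ending_here = 17, max_so_far = 17
Position 5 (value -8): max_ending_here = 9, max_so_far = 17
Position 6 (value 6): max_ending_here = 15, max_so_far = 17
Position 7 (value -1): max_ending_here = 14, max_so_far = 17

Maximum subarray: [15, 2]
Maximum sum: 17

The maximum subarray is [15, 2] with sum 17. This subarray runs from index 3 to index 4.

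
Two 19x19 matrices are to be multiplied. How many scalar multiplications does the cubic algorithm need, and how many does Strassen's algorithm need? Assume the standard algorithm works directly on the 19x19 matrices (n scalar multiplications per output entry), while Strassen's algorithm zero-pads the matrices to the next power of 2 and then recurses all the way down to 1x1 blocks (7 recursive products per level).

Matrix multiplication for 19x19 matrices:

Strassen's algorithm requires power-of-2 dimensions. Pad 19x19 to 32x32 (next power of 2).

Standard algorithm: 19^3 = 6859 multiplications
Strassen's algorithm: 7^(log2(32)) = 7^5 = 16807 multiplications
Difference: 6859 - 16807 = -9948 (Strassen uses MORE here due to padding overhead — for small or just-over-power-of-2 n, padding can outweigh the per-level savings)

Standard: 6859 multiplications (19^3). Strassen: 16807 multiplications (7^5, after padding to 32x32). Strassen reduces 8 recursive multiplications to 7 at each level.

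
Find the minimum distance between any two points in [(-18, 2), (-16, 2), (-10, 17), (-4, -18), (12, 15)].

Computing all pairwise distances among 5 points:

d((-18, 2), (-16, 2)) = 2.0 <-- minimum
d((-18, 2), (-10, 17)) = 17.0
d((-18, 2), (-4, -18)) = 24.4131
d((-18, 2), (12, 15)) = 32.6956
d((-16, 2), (-10, 17)) = 16.1555
d((-16, 2), (-4, -18)) = 23.3238
d((-16, 2), (12, 15)) = 30.8707
d((-10, 17), (-4, -18)) = 35.5106
d((-10, 17), (12, 15)) = 22.0907
d((-4, -18), (12, 15)) = 36.6742

Closest pair: (-18, 2) and (-16, 2) with distance 2.0

The closest pair is (-18, 2) and (-16, 2) with Euclidean distance 2.0. For 5 points, brute-force pairwise comparison is shown above. For large n, the divide-and-conquer algorithm (sort by x, recurse on halves, check the dividing strip) achieves O(n log n).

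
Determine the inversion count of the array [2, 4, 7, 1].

Finding inversions in [2, 4, 7, 1]:

(0, 3): arr[0]=2 > arr[3]=1
(1, 3): arr[1]=4 > arr[3]=1
(2, 3): arr[2]=7 > arr[3]=1

Total inversions: 3

The array has 3 inversion(s): (0,3), (1,3), (2,3). Each pair (i,j) satisfies i < j and arr[i] > arr[j].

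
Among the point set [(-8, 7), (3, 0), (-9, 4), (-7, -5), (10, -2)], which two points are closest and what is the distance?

Computing all pairwise distances among 5 points:

d((-8, 7), (3, 0)) = 13.0384
d((-8, 7), (-9, 4)) = 3.1623 <-- minimum
d((-8, 7), (-7, -5)) = 12.0416
d((-8, 7), (10, -2)) = 20.1246
d((3, 0), (-9, 4)) = 12.6491
d((3, 0), (-7, -5)) = 11.1803
d((3, 0), (10, -2)) = 7.2801
d((-9, 4), (-7, -5)) = 9.2195
d((-9, 4), (10, -2)) = 19.9249
d((-7, -5), (10, -2)) = 17.2627

Closest pair: (-8, 7) and (-9, 4) with distance 3.1623

The closest pair is (-8, 7) and (-9, 4) with Euclidean distance 3.1623. For 5 points, brute-force pairwise comparison is shown above. For large n, the divide-and-conquer algorithm (sort by x, recurse on halves, check the dividing strip) achieves O(n log n).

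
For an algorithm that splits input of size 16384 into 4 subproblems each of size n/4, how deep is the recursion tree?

For divide and conquer with division factor 4:

Problem sizes at each level:
Level 0: 16384
Level 1: 4096
Level 2: 1024
Level 3: 256
Level 4: 64
Level 5: 16
Level 6: 4
Level 7: 1

The root is level 0 and the size-1 base case is level 7 (the tree spans levels 0 through 7, i.e. 8 levels counting the root), so the depth is the number of divisions: log_4(16384) = 7

The recursion tree depth is log_4(16384) = 7. At each level, the problem size is divided by 4, so it takes 7 divisions to reduce to a base case of size 1. The algorithm makes 4 recursive calls at each level.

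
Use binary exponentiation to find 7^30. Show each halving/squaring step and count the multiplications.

Computing 7^30 by squaring (build up from 7^1; each line after the first costs one multiplication):

7^1 = 7
7^2 = (7^1)^2 = 7^2 = 49
7^3 = 7 * 7^2 = 7 * 49 = 343
7^6 = (7^3)^2 = 343^2 = 117649
7^7 = 7 * 7^6 = 7 * 117649 = 823543
7^14 = (7^7)^2 = 823543^2 = 678223072849
7^15 = 7 * 7^14 = 7 * 678223072849 = 4747561509943
7^30 = (7^15)^2 = 4747561509943^2 = 22539340290692258087863249

Result: 22539340290692258087863249
Multiplications needed: 7 (7 lines after 7^1)

7^30 = 22539340290692258087863249. Using exponentiation by squaring, this requires 7 multiplications. The key idea: if the exponent is even, square the half-power; if odd, multiply by the base once.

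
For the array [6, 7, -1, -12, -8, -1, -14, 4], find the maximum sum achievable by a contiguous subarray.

Using Kadane's algorithm on [6, 7, -1, -12, -8, -1, -14, 4]:

Scanning through the array:
Position 1 (value 7): max_ending_here = 13, max_so_far = 13
Position 2 (value -1): max_ending_here = 12, max_so_far = 13
Position 3 (value -12): max_ending_here = 0, max_so_far = 13
Position 4 (value -8): max_ending_here = -8, max_so_far = 13
Position 5 (value -1): max_ending_here = -1, max_so_far = 13
Position 6 (value -14): max_ending_here = -14, max_so_far = 13
Position 7 (value 4): max_ending_here = 4, max_so_far = 13

Maximum subarray: [6, 7]
Maximum sum: 13

The maximum subarray is [6, 7] with sum 13. This subarray runs from index 0 to index 1.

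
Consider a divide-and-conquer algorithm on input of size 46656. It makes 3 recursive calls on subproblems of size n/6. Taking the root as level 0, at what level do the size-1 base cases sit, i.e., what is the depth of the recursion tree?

For divide and conquer with division factor 6:

Problem sizes at each level:
Level 0: 46656
Level 1: 7776
Level 2: 1296
Level 3: 216
Level 4: 36
Level 5: 6
Level 6: 1

The root is level 0 and the size-1 base case is level 6 (the tree spans levels 0 through 6, i.e. 7 levels counting the root), so the depth is the number of divisions: log_6(46656) = 6

The recursion tree depth is log_6(46656) = 6. At each level, the problem size is divided by 6, so it takes 6 divisions to reduce to a base case of size 1. The algorithm makes 3 recursive calls at each level.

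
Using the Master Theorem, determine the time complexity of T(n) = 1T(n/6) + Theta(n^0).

Master Theorem for T(n) = 1T(n/6) + O(n^0):

a = 1, b = 6, c = 0
log_b(a) = log_6(1) = 0.0000

Case 2: c = 0 = log_6(1) = 0.0000
T(n) = O(n^0 log n) = O(log n)

For T(n) = 1T(n/6) + O(n^0): log_6(1) = 0.0000. This is Case 2 of the Master Theorem (c = log_b(a), equal work at all levels), giving O(log n).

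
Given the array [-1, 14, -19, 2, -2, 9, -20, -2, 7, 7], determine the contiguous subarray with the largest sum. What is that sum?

Using Kadane's algorithm on [-1, 14, -19, 2, -2, 9, -20, -2, 7, 7]:

Scanning through the array:
Position 1 (value 14): max_ending_here = 14, max_so_far = 14
Position 2 (value -19): max_ending_here = -5, max_so_far = 14
Position 3 (value 2): max_ending_here = 2, max_so_far = 14
Position 4 (value -2): max_ending_here = 0, max_so_far = 14
Position 5 (value 9): max_ending_here = 9, max_so_far = 14
Position 6 (value -20): max_ending_here = -11, max_so_far = 14
Position 7 (value -2): max_ending_here = -2, max_so_far = 14
Position 8 (value 7): max_ending_here = 7, max_so_far = 14
Position 9 (value 7): max_ending_here = 14, max_so_far = 14

Maximum subarray: [14]
Maximum sum: 14

The maximum subarray is [14] with sum 14. This subarray runs from index 1 to index 1.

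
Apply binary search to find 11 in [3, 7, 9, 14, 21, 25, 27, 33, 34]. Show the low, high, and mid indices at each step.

Binary search for 11 in [3, 7, 9, 14, 21, 25, 27, 33, 34]:

lo=0, hi=8, mid=4, arr[mid]=21 -> 21 > 11, search left half
lo=0, hi=3, mid=1, arr[mid]=7 -> 7 < 11, search right half
lo=2, hi=3, mid=2, arr[mid]=9 -> 9 < 11, search right half
lo=3, hi=3, mid=3, arr[mid]=14 -> 14 > 11, search left half
lo=3 > hi=2, target 11 not found

Binary search determines that 11 is not in the array after 4 comparisons. The search space was exhausted without finding the target.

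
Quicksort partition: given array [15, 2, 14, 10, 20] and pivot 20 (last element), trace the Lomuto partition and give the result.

Lomuto partition with pivot = 20:

Initial array: [15, 2, 14, 10, 20]

arr[0]=15 <= 20: swap with position 0, array becomes [15, 2, 14, 10, 20]
arr[1]=2 <= 20: swap with position 1, array becomes [15, 2, 14, 10, 20]
arr[2]=14 <= 20: swap with position 2, array becomes [15, 2, 14, 10, 20]
arr[3]=10 <= 20: swap with position 3, array becomes [15, 2, 14, 10, 20]

Place pivot at position 4: [15, 2, 14, 10, 20]
Pivot position: 4

After partitioning with pivot 20, the array becomes [15, 2, 14, 10, 20]. The pivot is placed at index 4. All elements to the left of the pivot are <= 20, and all elements to the right are > 20.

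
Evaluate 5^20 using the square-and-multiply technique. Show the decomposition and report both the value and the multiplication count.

Computing 5^20 by squaring (build up from 5^1; each line after the first costs one multiplication):

5^1 = 5
5^2 = (5^1)^2 = 5^2 = 25
5^4 = (5^2)^2 = 25^2 = 625
5^5 = 5 * 5^4 = 5 * 625 = 3125
5^10 = (5^5)^2 = 3125^2 = 9765625
5^20 = (5^10)^2 = 9765625^2 = 95367431640625

Result: 95367431640625
Multiplications needed: 5 (5 lines after 5^1)

5^20 = 95367431640625. Using exponentiation by squaring, this requires 5 multiplications. The key idea: if the exponent is even, square the half-power; if odd, multiply by the base once.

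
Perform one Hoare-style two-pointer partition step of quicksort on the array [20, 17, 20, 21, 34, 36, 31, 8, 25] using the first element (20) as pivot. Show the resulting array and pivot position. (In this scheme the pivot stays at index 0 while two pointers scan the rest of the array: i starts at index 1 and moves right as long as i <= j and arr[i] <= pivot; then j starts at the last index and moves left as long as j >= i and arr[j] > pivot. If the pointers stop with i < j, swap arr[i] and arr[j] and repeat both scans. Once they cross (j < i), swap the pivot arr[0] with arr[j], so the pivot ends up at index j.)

Hoare-style two-pointer partition with pivot = 20:

Initial array: [20, 17, 20, 21, 34, 36, 31, 8, 25]

Pointers start at i = 1, j = 8.
i stops at index 3 (arr[3]=21 > 20), j stops at index 7 (arr[7]=8 <= 20): swap arr[3] and arr[7], array becomes [20, 17, 20, 8, 34, 36, 31, 21, 25]
i ends at 4, j ends at 3: the pointers have crossed (j < i), so scanning stops.

Swap pivot arr[0] with arr[3] to place pivot at position 3: [8, 17, 20, 20, 34, 36, 31, 21, 25]
Pivot position: 3

After partitioning with pivot 20, the array becomes [8, 17, 20, 20, 34, 36, 31, 21, 25]. The pivot is placed at index 3. All elements to the left of the pivot are <= 20, and all elements to the right are > 20.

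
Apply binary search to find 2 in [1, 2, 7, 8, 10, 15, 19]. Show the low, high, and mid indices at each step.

Binary search for 2 in [1, 2, 7, 8, 10, 15, 19]:

lo=0, hi=6, mid=3, arr[mid]=8 -> 8 > 2, search left half
lo=0, hi=2, mid=1, arr[mid]=2 -> Found target at index 1!

Binary search finds 2 at index 1 after 2 comparisons. The search repeatedly halves the search space by comparing with the middle element.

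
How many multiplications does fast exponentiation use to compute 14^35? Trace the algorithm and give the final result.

Computing 14^35 by squaring (build up from 14^1; each line after the first costs one multiplication):

14^1 = 14
14^2 = (14^1)^2 = 14^2 = 196
14^4 = (14^2)^2 = 196^2 = 38416
14^8 = (14^4)^2 = 38416^2 = 1475789056
14^16 = (14^8)^2 = 1475789056^2 = 2177953337809371136
14^17 = 14 * 14^16 = 14 * 2177953337809371136 = 30491346729331195904
14^34 = (14^17)^2 = 30491346729331195904^2 = 929722225368296217729286886758826377216
14^35 = 14 * 14^34 = 14 * 929722225368296217729286886758826377216 = 13016111155156147048210016414623569281024

Result: 13016111155156147048210016414623569281024
Multiplications needed: 7 (7 lines after 14^1)

14^35 = 13016111155156147048210016414623569281024. Using exponentiation by squaring, this requires 7 multiplications. The key idea: if the exponent is even, square the half-power; if odd, multiply by the base once.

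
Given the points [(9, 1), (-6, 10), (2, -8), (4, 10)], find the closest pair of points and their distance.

Computing all pairwise distances among 4 points:

d((9, 1), (-6, 10)) = 17.4929
d((9, 1), (2, -8)) = 11.4018
d((9, 1), (4, 10)) = 10.2956
d((-6, 10), (2, -8)) = 19.6977
d((-6, 10), (4, 10)) = 10.0 <-- minimum
d((2, -8), (4, 10)) = 18.1108

Closest pair: (-6, 10) and (4, 10) with distance 10.0

The closest pair is (-6, 10) and (4, 10) with Euclidean distance 10.0. For 4 points, brute-force pairwise comparison is shown above. For large n, the divide-and-conquer algorithm (sort by x, recurse on halves, check the dividing strip) achieves O(n log n).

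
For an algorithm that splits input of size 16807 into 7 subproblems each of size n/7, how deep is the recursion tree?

For divide and conquer with division factor 7:

Problem sizes at each level:
Level 0: 16807
Level 1: 2401
Level 2: 343
Level 3: 49
Level 4: 7
Level 5: 1

The root is level 0 and the size-1 base case is level 5 (the tree spans levels 0 through 5, i.e. 6 levels counting the root), so the depth is the number of divisions: log_7(16807) = 5

The recursion tree depth is log_7(16807) = 5. At each level, the problem size is divided by 7, so it takes 5 divisions to reduce to a base case of size 1. The algorithm makes 7 recursive calls at each level.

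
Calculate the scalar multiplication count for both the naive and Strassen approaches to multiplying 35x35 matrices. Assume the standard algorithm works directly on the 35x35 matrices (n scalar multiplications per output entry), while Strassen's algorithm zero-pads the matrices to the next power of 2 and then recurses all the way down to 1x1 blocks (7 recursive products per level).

Matrix multiplication for 35x35 matrices:

Strassen's algorithm requires power-of-2 dimensions. Pad 35x35 to 64x64 (next power of 2).

Standard algorithm: 35^3 = 42875 multiplications
Strassen's algorithm: 7^(log2(64)) = 7^6 = 117649 multiplications
Difference: 42875 - 117649 = -74774 (Strassen uses MORE here due to padding overhead — for small or just-over-power-of-2 n, padding can outweigh the per-level savings)

Standard: 42875 multiplications (35^3). Strassen: 117649 multiplications (7^6, after padding to 64x64). Strassen reduces 8 recursive multiplications to 7 at each level.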